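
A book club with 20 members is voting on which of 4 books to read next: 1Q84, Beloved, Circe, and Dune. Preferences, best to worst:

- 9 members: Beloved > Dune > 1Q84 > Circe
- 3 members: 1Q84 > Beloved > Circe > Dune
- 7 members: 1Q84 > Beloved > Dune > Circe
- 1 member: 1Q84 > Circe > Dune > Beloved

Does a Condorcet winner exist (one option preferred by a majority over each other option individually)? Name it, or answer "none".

1Q84

1Q84 vs Beloved: 11–9 for 1Q84.
1Q84 vs Circe: 20–0 for 1Q84.
1Q84 vs Dune: 11–9 for 1Q84.
1Q84 beats every other option head-to-head.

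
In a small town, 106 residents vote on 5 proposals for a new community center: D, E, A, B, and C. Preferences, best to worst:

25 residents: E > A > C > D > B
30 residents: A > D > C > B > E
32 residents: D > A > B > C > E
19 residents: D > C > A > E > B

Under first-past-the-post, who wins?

First-place votes: D 51, E 25, A 30, B 0, C 0.
D has the most first-place votes.

D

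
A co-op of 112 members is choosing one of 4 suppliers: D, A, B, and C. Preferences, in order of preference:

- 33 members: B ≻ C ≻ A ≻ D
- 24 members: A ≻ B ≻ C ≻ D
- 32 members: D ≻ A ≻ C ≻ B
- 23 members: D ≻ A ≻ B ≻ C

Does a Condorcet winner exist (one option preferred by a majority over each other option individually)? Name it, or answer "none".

A

A vs D: 57–55 for A.
A vs B: 79–33 for A.
A vs C: 79–33 for A.
A beats every other option head-to-head.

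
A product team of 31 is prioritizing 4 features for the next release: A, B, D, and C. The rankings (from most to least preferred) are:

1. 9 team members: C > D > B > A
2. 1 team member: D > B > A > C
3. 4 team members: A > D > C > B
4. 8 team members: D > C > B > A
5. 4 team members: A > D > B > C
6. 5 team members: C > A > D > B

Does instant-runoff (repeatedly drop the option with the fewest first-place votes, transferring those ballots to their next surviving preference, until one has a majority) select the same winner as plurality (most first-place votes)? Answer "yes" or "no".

Instant-runoff — R1 A 8, B 0, D 9, C 14 (B out); R2 A 8, D 9, C 14 (A out); R3 D 17, C 14 (D winner). Winner: D.
Plurality — first-place votes: A 8, B 0, D 9, C 14. Winner: C.
The two methods disagree.

no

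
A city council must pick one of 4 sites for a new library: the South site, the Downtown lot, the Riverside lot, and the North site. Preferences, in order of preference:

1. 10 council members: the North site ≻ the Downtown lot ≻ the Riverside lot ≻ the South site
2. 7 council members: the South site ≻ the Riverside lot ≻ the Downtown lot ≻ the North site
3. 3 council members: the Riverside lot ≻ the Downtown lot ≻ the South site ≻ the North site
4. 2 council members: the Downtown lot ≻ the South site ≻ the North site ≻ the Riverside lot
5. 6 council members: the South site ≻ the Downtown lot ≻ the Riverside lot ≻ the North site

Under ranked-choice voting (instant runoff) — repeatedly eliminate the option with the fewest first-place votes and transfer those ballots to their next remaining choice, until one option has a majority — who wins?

the South site

Round 1: the South site 13, the Downtown lot 2, the Riverside lot 3, the North site 10. Eliminate the Downtown lot.
Round 2: the South site 15, the Riverside lot 3, the North site 10. The South site has a majority.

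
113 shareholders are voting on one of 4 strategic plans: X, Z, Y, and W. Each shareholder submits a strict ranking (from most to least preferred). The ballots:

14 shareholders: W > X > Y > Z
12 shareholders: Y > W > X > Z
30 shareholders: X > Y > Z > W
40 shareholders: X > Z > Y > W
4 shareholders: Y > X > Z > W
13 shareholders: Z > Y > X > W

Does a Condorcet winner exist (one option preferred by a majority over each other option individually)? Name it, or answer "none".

X vs Z: 100–13 for X.
X vs Y: 84–29 for X.
X vs W: 87–26 for X.
X beats every other option head-to-head.

X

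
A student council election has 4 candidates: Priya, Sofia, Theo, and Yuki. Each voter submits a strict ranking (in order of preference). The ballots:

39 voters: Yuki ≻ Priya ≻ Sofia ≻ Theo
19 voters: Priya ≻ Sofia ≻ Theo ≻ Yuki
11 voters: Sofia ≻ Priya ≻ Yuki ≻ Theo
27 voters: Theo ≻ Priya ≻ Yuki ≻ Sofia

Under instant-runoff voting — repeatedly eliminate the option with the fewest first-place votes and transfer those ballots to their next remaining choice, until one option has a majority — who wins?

Priya

Round 1: Priya 19, Sofia 11, Theo 27, Yuki 39. Eliminate Sofia.
Round 2: Priya 30, Theo 27, Yuki 39. Eliminate Theo.
Round 3: Priya 57, Yuki 39. Priya has a majority.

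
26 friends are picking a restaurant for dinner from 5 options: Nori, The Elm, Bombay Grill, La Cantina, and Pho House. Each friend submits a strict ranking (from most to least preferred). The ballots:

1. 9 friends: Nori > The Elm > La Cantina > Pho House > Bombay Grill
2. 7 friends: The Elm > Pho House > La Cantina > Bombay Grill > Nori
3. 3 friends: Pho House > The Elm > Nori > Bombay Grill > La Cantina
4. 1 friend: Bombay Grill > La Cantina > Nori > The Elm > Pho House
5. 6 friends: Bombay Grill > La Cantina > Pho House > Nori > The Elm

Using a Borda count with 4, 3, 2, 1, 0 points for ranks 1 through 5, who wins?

The Elm

Nori: 9·4 + 7·0 + 3·2 + 1·2 + 6·1 = 50
The Elm: 9·3 + 7·4 + 3·3 + 1·1 + 6·0 = 65
Bombay Grill: 9·0 + 7·1 + 3·1 + 1·4 + 6·4 = 38
La Cantina: 9·2 + 7·2 + 3·0 + 1·3 + 6·3 = 53
Pho House: 9·1 + 7·3 + 3·4 + 1·0 + 6·2 = 54
The Elm has the highest Borda score (65).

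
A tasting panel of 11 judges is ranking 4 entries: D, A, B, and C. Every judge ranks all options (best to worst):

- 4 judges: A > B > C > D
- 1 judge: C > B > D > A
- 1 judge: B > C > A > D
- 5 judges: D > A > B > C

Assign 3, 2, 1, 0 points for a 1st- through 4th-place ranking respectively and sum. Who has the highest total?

A

D: 4·0 + 1·1 + 1·0 + 5·3 = 16
A: 4·3 + 1·0 + 1·1 + 5·2 = 23
B: 4·2 + 1·2 + 1·3 + 5·1 = 18
C: 4·1 + 1·3 + 1·2 + 5·0 = 9
A has the highest Borda score (23).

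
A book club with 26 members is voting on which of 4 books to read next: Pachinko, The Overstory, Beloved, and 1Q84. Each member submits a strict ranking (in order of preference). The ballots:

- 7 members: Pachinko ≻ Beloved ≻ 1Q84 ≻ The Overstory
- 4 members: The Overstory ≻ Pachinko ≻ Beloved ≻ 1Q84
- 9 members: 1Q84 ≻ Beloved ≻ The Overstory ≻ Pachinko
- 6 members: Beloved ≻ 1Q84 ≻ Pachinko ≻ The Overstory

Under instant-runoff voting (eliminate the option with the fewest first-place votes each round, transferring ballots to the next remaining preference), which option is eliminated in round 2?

Beloved

Round 1: Pachinko 7, The Overstory 4, Beloved 6, 1Q84 9. Eliminate The Overstory.
Round 2: Pachinko 11, Beloved 6, 1Q84 9. Eliminate Beloved.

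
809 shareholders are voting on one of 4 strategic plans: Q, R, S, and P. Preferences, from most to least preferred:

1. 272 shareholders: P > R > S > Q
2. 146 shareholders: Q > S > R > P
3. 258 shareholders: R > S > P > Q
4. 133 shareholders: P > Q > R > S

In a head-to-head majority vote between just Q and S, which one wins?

Voters preferring Q to S: 279; preferring S to Q: 530.
S wins the head-to-head.

S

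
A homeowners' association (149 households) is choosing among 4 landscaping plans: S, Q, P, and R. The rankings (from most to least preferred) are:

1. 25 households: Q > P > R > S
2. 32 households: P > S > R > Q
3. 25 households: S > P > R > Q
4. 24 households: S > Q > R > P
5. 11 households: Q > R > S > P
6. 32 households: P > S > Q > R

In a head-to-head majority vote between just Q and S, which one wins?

Voters preferring Q to S: 36; preferring S to Q: 113.
S wins the head-to-head.

S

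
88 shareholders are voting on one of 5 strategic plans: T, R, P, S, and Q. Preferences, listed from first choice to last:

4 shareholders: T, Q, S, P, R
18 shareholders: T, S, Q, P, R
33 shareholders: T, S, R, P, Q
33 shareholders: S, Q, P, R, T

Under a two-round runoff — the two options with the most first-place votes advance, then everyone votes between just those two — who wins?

Round 1 first-place votes: T 55, R 0, P 0, S 33, Q 0.
T and S advance.
Runoff: T is preferred to S by 55 voters; S by 33.
T wins the runoff.

T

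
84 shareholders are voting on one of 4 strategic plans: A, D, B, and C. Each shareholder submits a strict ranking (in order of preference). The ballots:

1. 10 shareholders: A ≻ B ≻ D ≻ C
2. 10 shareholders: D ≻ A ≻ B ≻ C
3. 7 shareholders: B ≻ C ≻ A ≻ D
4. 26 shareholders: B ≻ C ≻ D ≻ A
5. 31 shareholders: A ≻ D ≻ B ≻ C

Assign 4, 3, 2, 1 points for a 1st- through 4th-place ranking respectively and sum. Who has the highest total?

B

A: 10·4 + 10·3 + 7·2 + 26·1 + 31·4 = 234
D: 10·2 + 10·4 + 7·1 + 26·2 + 31·3 = 212
B: 10·3 + 10·2 + 7·4 + 26·4 + 31·2 = 244
C: 10·1 + 10·1 + 7·3 + 26·3 + 31·1 = 150
B has the highest Borda score (244).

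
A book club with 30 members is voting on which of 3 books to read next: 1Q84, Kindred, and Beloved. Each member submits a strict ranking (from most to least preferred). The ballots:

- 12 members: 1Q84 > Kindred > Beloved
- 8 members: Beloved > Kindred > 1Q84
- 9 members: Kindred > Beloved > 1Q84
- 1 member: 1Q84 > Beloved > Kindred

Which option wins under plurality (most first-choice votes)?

1Q84

First-place votes: 1Q84 13, Kindred 9, Beloved 8.
1Q84 has the most first-place votes.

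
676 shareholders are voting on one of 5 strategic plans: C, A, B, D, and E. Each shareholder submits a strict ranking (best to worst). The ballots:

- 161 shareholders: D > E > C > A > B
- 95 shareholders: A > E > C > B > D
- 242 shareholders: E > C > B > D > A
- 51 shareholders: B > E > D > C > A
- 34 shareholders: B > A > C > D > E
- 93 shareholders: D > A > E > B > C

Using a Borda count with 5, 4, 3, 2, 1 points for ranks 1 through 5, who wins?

C: 161·3 + 95·3 + 242·4 + 51·2 + 34·3 + 93·1 = 2033
A: 161·2 + 95·5 + 242·1 + 51·1 + 34·4 + 93·4 = 1598
B: 161·1 + 95·2 + 242·3 + 51·5 + 34·5 + 93·2 = 1688
D: 161·5 + 95·1 + 242·2 + 51·3 + 34·2 + 93·5 = 2070
E: 161·4 + 95·4 + 242·5 + 51·4 + 34·1 + 93·3 = 2751
E has the highest Borda score (2751).

E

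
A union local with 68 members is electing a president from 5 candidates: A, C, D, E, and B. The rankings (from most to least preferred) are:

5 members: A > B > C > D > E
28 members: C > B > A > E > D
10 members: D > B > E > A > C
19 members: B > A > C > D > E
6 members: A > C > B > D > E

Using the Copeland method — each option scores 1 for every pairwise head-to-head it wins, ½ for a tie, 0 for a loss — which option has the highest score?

B

A: beats C, D, and E; loses to B → score 3.
C: beats D and E; ties B; loses to A → score 2.5.
D: beats E; loses to A, C, and B → score 1.
E: loses to A, C, D, and B → score 0.
B: beats A, D, and E; ties C → score 3.5.
B has the best pairwise record.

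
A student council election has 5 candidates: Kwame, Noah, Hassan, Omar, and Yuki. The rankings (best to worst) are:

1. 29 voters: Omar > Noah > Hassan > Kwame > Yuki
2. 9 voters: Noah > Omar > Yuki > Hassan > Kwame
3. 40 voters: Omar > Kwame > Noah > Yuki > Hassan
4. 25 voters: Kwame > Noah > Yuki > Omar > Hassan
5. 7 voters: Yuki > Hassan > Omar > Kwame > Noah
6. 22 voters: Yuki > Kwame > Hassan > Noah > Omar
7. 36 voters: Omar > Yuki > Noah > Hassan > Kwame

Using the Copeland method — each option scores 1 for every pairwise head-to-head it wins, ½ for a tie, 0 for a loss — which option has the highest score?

Kwame: beats Noah, Hassan, and Yuki; loses to Omar → score 3.
Noah: beats Hassan and Yuki; loses to Kwame and Omar → score 2.
Hassan: loses to Kwame, Noah, Omar, and Yuki → score 0.
Omar: beats Kwame, Noah, Hassan, and Yuki → score 4.
Yuki: beats Hassan; loses to Kwame, Noah, and Omar → score 1.
Omar has the best pairwise record.

Omar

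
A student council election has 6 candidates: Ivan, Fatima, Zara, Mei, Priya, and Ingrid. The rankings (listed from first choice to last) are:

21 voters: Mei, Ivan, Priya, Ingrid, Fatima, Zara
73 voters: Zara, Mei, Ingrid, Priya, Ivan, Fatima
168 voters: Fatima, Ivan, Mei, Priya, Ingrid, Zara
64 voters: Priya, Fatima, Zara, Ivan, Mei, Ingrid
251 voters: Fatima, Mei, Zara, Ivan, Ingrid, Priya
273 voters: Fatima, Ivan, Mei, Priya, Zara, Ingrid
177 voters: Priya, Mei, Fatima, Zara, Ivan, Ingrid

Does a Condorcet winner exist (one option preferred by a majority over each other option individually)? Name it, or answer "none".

Fatima

Fatima vs Ivan: 933–94 for Fatima.
Fatima vs Zara: 954–73 for Fatima.
Fatima vs Mei: 756–271 for Fatima.
Fatima vs Priya: 692–335 for Fatima.
Fatima vs Ingrid: 933–94 for Fatima.
Fatima beats every other option head-to-head.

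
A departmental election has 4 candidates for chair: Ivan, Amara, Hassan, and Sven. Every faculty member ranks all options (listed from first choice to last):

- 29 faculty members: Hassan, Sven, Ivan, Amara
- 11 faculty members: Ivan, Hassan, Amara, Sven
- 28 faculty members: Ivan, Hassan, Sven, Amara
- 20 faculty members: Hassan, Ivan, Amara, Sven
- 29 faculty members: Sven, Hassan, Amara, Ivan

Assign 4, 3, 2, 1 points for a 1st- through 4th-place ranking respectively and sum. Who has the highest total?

Hassan

Ivan: 29·2 + 11·4 + 28·4 + 20·3 + 29·1 = 303
Amara: 29·1 + 11·2 + 28·1 + 20·2 + 29·2 = 177
Hassan: 29·4 + 11·3 + 28·3 + 20·4 + 29·3 = 400
Sven: 29·3 + 11·1 + 28·2 + 20·1 + 29·4 = 290
Hassan has the highest Borda score (400).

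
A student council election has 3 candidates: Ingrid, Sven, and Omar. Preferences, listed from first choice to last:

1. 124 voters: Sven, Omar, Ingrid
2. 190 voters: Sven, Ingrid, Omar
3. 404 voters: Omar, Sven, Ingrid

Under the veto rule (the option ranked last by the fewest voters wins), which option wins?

Last-place votes: Ingrid 528, Sven 0, Omar 190.
Sven is ranked last by the fewest voters, so Sven wins.

Sven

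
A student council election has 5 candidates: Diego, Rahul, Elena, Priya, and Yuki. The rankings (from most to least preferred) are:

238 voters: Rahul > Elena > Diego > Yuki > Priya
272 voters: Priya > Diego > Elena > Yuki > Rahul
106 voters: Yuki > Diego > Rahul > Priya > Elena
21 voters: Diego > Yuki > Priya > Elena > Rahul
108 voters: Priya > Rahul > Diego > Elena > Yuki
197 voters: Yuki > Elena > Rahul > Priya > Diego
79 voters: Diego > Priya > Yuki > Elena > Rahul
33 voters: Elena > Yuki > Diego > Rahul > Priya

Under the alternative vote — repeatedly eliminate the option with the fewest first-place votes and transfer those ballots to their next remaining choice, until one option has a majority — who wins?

Yuki

Round 1: Diego 100, Rahul 238, Elena 33, Priya 380, Yuki 303. Eliminate Elena.
Round 2: Diego 100, Rahul 238, Priya 380, Yuki 336. Eliminate Diego.
Round 3: Rahul 238, Priya 459, Yuki 357. Eliminate Rahul.
Round 4: Priya 459, Yuki 595. Yuki has a majority.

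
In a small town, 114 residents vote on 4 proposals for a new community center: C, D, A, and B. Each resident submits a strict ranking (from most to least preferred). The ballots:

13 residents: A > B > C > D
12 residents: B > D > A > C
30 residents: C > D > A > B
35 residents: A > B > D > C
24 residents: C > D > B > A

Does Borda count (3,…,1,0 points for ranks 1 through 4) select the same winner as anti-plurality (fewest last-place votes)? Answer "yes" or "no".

no

Borda — scores: C 175, D 167, A 186, B 156. Winner: A.
Anti-plurality — last-place votes: C 47, D 13, A 24, B 30. Winner: D.
The two methods disagree.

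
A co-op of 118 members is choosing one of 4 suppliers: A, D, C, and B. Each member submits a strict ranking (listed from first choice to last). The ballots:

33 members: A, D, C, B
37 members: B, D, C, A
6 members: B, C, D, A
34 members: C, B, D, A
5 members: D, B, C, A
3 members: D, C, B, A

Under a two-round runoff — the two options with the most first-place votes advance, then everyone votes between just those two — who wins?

C

Round 1 first-place votes: A 33, D 8, C 34, B 43.
B and C advance.
Runoff: B is preferred to C by 48 voters; C by 70.
C wins the runoff.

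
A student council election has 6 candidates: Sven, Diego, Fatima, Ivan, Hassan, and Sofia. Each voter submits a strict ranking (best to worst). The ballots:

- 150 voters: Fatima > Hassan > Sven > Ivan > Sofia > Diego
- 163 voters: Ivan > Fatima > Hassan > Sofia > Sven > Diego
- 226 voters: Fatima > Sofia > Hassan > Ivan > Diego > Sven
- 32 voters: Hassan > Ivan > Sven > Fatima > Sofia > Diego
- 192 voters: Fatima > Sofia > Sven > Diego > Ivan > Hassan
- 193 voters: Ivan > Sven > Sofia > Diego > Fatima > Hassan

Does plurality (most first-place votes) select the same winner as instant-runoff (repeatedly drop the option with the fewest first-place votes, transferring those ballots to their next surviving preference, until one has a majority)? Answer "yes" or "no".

yes

Plurality — first-place votes: Sven 0, Diego 0, Fatima 568, Ivan 356, Hassan 32, Sofia 0. Winner: Fatima.
Instant-runoff — R1 Sven 0, Diego 0, Fatima 568, Ivan 356, Hassan 32, Sofia 0 (Fatima winner). Winner: Fatima.
The two methods agree.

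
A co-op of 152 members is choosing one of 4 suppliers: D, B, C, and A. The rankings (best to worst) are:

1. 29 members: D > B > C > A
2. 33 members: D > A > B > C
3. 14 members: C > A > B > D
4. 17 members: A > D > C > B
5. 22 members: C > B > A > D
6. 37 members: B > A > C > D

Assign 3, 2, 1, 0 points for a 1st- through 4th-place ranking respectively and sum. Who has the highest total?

B

D: 29·3 + 33·3 + 14·0 + 17·2 + 22·0 + 37·0 = 220
B: 29·2 + 33·1 + 14·1 + 17·0 + 22·2 + 37·3 = 260
C: 29·1 + 33·0 + 14·3 + 17·1 + 22·3 + 37·1 = 191
A: 29·0 + 33·2 + 14·2 + 17·3 + 22·1 + 37·2 = 241
B has the highest Borda score (260).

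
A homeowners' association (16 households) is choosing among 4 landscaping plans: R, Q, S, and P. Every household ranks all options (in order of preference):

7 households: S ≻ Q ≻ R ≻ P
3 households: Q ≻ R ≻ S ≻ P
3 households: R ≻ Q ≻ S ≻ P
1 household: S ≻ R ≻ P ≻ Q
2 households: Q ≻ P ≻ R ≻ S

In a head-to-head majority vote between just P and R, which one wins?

R

Voters preferring P to R: 2; preferring R to P: 14.
R wins the head-to-head.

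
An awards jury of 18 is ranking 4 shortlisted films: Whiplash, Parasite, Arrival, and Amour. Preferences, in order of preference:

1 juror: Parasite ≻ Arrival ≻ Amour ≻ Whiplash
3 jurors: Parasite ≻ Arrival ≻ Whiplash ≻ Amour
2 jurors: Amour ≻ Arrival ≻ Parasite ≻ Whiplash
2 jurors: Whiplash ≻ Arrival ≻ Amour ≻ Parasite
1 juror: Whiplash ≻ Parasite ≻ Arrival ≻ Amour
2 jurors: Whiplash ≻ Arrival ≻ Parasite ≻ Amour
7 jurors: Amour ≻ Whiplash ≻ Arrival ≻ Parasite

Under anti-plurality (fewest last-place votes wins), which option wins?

Arrival

Last-place votes: Whiplash 3, Parasite 9, Arrival 0, Amour 6.
Arrival is ranked last by the fewest voters, so Arrival wins.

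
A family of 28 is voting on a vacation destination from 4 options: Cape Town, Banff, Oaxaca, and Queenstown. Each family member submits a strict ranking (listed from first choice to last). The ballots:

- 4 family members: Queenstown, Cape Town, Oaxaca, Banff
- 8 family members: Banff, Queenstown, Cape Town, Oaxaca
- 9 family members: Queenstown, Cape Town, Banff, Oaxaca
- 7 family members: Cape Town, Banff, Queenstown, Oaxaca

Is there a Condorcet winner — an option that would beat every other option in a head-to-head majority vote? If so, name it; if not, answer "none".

none

Checking pairwise contests:
Queenstown beats Cape Town 21–7.
Cape Town beats Banff 20–8.
Cape Town beats Oaxaca 28–0.
Banff beats Queenstown 15–13.
Every option loses at least one head-to-head, so there is no Condorcet winner.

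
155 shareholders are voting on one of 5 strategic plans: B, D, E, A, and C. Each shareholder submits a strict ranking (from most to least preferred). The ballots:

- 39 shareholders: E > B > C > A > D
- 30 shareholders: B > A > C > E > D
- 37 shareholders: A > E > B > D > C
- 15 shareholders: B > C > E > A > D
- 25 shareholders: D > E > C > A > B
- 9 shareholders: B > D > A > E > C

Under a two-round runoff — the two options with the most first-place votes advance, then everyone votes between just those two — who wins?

E

Round 1 first-place votes: B 54, D 25, E 39, A 37, C 0.
B and E advance.
Runoff: B is preferred to E by 54 voters; E by 101.
E wins the runoff.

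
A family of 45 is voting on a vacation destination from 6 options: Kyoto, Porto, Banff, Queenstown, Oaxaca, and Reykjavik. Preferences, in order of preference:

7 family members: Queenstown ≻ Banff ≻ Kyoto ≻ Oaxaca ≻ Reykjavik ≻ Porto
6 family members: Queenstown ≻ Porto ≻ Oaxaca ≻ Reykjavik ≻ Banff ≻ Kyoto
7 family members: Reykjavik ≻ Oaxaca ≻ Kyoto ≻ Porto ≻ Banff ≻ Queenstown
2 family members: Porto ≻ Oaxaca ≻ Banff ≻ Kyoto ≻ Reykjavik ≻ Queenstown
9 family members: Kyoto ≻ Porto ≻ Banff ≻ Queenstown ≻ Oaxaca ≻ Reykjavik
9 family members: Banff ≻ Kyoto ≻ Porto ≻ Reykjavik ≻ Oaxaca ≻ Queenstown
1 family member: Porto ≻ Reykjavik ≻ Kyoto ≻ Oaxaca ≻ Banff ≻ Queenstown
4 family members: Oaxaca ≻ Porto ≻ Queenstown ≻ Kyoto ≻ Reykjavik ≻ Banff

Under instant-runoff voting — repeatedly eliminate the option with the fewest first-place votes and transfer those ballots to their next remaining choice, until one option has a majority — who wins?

Kyoto

Round 1: Kyoto 9, Porto 3, Banff 9, Queenstown 13, Oaxaca 4, Reykjavik 7. Eliminate Porto.
Round 2: Kyoto 9, Banff 9, Queenstown 13, Oaxaca 6, Reykjavik 8. Eliminate Oaxaca.
Round 3: Kyoto 9, Banff 11, Queenstown 17, Reykjavik 8. Eliminate Reykjavik.
Round 4: Kyoto 17, Banff 11, Queenstown 17. Eliminate Banff.
Round 5: Kyoto 28, Queenstown 17. Kyoto has a majority.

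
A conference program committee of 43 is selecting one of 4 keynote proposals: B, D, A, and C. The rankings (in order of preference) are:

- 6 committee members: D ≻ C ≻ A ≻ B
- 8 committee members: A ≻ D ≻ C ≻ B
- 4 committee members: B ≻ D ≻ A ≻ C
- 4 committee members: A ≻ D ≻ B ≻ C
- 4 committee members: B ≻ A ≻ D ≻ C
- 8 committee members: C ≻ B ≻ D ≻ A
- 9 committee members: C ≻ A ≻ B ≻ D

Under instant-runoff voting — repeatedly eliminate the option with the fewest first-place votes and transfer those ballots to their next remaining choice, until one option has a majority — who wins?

Round 1: B 8, D 6, A 12, C 17. Eliminate D.
Round 2: B 8, A 12, C 23. C has a majority.

C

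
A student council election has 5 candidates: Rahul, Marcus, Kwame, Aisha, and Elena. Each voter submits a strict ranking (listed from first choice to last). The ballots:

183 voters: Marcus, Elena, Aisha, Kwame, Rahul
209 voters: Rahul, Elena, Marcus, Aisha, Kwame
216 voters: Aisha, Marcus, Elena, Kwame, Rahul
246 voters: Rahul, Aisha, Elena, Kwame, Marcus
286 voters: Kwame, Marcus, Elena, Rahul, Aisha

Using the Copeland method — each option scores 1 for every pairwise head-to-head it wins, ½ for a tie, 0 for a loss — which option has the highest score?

Marcus

Rahul: beats Aisha; loses to Marcus, Kwame, and Elena → score 1.
Marcus: beats Rahul, Kwame, Aisha, and Elena → score 4.
Kwame: beats Rahul; loses to Marcus, Aisha, and Elena → score 1.
Aisha: beats Kwame; loses to Rahul, Marcus, and Elena → score 1.
Elena: beats Rahul, Kwame, and Aisha; loses to Marcus → score 3.
Marcus has the best pairwise record.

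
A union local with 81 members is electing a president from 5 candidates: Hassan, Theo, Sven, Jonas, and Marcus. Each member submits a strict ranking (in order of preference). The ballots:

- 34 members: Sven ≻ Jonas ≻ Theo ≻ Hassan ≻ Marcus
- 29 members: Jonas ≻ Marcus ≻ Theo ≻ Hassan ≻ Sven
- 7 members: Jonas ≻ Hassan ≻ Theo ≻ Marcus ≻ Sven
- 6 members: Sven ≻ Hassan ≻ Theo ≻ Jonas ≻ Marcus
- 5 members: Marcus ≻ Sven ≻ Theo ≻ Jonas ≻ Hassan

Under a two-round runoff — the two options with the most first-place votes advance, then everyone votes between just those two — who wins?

Sven

Round 1 first-place votes: Hassan 0, Theo 0, Sven 40, Jonas 36, Marcus 5.
Sven and Jonas advance.
Runoff: Sven is preferred to Jonas by 45 voters; Jonas by 36.
Sven wins the runoff.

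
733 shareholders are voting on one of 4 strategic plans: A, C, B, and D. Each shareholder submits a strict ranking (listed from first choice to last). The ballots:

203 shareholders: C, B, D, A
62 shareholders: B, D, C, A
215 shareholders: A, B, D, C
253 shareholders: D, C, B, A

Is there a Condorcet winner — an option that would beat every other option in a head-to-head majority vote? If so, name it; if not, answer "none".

none

Checking pairwise contests:
C beats A 518–215.
D beats C 530–203.
C beats B 456–277.
B beats D 480–253.
Every option loses at least one head-to-head, so there is no Condorcet winner.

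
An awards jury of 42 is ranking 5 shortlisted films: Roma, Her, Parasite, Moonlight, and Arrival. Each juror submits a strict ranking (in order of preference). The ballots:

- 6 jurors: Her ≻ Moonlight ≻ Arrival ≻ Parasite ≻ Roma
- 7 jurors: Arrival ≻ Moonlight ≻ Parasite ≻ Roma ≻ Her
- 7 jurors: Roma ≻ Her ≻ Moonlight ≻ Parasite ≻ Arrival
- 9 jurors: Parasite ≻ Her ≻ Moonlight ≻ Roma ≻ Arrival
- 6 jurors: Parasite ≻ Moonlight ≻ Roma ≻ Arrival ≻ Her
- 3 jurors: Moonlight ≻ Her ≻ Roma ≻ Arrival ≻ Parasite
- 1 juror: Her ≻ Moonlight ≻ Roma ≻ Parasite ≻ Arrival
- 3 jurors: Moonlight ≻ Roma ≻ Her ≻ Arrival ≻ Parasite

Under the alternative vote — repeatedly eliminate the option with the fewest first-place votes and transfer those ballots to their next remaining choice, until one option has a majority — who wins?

Round 1: Roma 7, Her 7, Parasite 15, Moonlight 6, Arrival 7. Eliminate Moonlight.
Round 2: Roma 10, Her 10, Parasite 15, Arrival 7. Eliminate Arrival.
Round 3: Roma 10, Her 10, Parasite 22. Parasite has a majority.

Parasite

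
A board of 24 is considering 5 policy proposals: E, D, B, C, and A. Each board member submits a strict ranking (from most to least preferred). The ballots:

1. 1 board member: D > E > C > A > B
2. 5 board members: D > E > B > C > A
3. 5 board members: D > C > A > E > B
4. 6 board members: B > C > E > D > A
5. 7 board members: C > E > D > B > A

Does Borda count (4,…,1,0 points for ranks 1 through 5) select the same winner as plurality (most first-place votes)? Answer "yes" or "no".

no

Borda — scores: E 56, D 64, B 41, C 68, A 11. Winner: C.
Plurality — first-place votes: E 0, D 11, B 6, C 7, A 0. Winner: D.
The two methods disagree.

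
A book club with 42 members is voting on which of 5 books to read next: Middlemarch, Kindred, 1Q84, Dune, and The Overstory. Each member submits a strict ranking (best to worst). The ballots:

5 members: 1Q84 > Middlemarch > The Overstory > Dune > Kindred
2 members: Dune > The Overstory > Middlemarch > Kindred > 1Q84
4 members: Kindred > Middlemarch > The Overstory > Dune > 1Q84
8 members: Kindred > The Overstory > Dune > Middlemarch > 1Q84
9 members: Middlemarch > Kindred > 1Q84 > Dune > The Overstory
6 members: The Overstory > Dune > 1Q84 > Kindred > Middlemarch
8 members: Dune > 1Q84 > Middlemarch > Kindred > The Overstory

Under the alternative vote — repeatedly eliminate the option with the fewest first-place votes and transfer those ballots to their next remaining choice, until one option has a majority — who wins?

Dune

Round 1: Middlemarch 9, Kindred 12, 1Q84 5, Dune 10, The Overstory 6. Eliminate 1Q84.
Round 2: Middlemarch 14, Kindred 12, Dune 10, The Overstory 6. Eliminate The Overstory.
Round 3: Middlemarch 14, Kindred 12, Dune 16. Eliminate Kindred.
Round 4: Middlemarch 18, Dune 24. Dune has a majority.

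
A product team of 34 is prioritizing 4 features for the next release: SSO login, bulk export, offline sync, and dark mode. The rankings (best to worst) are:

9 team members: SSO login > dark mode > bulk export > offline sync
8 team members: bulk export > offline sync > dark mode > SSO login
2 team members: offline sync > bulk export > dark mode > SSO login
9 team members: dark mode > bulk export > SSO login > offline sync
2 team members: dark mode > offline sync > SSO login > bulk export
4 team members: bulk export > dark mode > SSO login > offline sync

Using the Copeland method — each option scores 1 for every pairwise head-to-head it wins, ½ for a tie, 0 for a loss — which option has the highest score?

SSO login: beats offline sync; loses to bulk export and dark mode → score 1.
bulk export: beats SSO login and offline sync; loses to dark mode → score 2.
offline sync: loses to SSO login, bulk export, and dark mode → score 0.
dark mode: beats SSO login, bulk export, and offline sync → score 3.
dark mode has the best pairwise record.

dark mode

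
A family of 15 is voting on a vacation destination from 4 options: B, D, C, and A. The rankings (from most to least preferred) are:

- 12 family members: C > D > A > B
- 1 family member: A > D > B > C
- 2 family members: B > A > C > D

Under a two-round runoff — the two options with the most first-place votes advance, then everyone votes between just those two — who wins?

C

Round 1 first-place votes: B 2, D 0, C 12, A 1.
C and B advance.
Runoff: C is preferred to B by 12 voters; B by 3.
C wins the runoff.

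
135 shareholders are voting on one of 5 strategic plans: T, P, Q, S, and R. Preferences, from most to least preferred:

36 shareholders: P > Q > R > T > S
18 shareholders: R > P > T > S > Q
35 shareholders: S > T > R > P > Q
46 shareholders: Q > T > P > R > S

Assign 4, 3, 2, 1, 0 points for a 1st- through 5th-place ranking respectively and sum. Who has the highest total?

T: 36·1 + 18·2 + 35·3 + 46·3 = 315
P: 36·4 + 18·3 + 35·1 + 46·2 = 325
Q: 36·3 + 18·0 + 35·0 + 46·4 = 292
S: 36·0 + 18·1 + 35·4 + 46·0 = 158
R: 36·2 + 18·4 + 35·2 + 46·1 = 260
P has the highest Borda score (325).

P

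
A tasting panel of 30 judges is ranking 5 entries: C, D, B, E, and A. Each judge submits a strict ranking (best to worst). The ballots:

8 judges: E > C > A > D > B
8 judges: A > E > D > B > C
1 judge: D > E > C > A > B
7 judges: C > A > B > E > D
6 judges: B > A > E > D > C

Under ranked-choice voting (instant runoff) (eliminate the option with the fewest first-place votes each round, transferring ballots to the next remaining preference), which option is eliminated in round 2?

B

Round 1: C 7, D 1, B 6, E 8, A 8. Eliminate D.
Round 2: C 7, B 6, E 9, A 8. Eliminate B.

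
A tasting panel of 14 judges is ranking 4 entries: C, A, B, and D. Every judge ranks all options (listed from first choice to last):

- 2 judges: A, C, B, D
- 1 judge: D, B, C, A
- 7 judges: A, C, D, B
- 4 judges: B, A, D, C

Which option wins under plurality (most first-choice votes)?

A

First-place votes: C 0, A 9, B 4, D 1.
A has the most first-place votes.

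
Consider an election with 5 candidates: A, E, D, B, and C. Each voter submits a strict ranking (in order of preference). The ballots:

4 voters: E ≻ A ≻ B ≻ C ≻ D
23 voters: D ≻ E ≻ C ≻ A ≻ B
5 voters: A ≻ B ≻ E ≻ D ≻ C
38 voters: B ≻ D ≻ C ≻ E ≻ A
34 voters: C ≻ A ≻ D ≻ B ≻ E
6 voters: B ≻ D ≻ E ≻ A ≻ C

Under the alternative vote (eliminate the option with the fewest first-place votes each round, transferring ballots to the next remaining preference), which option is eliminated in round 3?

D

Round 1: A 5, E 4, D 23, B 44, C 34. Eliminate E.
Round 2: A 9, D 23, B 44, C 34. Eliminate A.
Round 3: D 23, B 53, C 34. Eliminate D.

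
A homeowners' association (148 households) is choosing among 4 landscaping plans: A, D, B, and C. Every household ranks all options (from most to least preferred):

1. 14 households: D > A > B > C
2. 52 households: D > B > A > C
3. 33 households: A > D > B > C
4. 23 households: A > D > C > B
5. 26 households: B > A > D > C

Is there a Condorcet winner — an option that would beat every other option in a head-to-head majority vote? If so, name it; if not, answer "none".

Checking pairwise contests:
B beats A 78–70.
A beats D 82–66.
D beats B 122–26.
A beats C 148–0.
Every option loses at least one head-to-head, so there is no Condorcet winner.

none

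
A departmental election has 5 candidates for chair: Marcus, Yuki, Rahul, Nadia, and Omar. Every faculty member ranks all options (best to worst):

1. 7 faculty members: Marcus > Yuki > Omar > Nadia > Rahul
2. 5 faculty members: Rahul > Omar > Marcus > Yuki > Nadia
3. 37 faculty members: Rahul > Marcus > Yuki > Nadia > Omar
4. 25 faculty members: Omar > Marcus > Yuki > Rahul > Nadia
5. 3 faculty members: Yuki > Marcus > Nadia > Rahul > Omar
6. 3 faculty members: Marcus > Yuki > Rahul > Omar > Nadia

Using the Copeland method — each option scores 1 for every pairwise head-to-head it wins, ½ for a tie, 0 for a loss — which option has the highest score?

Rahul

Marcus: beats Yuki, Nadia, and Omar; loses to Rahul → score 3.
Yuki: beats Nadia and Omar; loses to Marcus and Rahul → score 2.
Rahul: beats Marcus, Yuki, Nadia, and Omar → score 4.
Nadia: ties Omar; loses to Marcus, Yuki, and Rahul → score 0.5.
Omar: ties Nadia; loses to Marcus, Yuki, and Rahul → score 0.5.
Rahul has the best pairwise record.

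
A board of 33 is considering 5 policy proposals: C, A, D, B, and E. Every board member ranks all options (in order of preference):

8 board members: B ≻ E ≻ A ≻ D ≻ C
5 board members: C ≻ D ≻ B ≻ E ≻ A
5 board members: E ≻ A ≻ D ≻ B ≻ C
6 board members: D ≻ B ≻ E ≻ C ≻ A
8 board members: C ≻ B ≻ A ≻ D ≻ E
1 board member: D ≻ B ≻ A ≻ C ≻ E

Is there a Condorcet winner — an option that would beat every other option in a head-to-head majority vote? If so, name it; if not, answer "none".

Checking pairwise contests:
D beats C 20–13.
C beats A 19–14.
A beats D 21–12.
D beats B 17–16.
D beats E 20–13.
Every option loses at least one head-to-head, so there is no Condorcet winner.

none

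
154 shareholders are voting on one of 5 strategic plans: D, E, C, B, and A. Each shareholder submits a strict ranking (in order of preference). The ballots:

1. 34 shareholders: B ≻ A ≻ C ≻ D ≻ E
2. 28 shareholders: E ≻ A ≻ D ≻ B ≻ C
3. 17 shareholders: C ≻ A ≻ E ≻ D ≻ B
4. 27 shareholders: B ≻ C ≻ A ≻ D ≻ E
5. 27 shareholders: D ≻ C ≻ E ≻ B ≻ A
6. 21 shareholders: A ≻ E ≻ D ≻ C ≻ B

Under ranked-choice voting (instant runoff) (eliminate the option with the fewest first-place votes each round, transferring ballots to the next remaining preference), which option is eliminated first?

C

Round 1: D 27, E 28, C 17, B 61, A 21. Eliminate C.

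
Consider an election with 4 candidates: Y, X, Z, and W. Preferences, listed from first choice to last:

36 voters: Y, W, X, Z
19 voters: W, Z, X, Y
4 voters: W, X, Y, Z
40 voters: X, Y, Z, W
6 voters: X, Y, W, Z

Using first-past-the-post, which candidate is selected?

First-place votes: Y 36, X 46, Z 0, W 23.
X has the most first-place votes.

X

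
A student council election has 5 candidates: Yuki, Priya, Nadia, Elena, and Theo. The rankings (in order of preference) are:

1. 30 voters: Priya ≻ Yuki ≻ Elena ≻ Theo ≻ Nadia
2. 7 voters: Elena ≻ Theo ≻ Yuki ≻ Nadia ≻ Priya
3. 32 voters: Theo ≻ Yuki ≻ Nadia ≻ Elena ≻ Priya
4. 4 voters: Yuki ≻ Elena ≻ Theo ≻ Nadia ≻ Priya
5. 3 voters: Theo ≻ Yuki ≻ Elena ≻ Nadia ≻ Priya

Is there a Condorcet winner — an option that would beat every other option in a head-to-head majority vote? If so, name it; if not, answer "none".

none

Checking pairwise contests:
Theo beats Yuki 42–34.
Yuki beats Priya 46–30.
Yuki beats Nadia 76–0.
Yuki beats Elena 69–7.
Elena beats Theo 41–35.
Every option loses at least one head-to-head, so there is no Condorcet winner.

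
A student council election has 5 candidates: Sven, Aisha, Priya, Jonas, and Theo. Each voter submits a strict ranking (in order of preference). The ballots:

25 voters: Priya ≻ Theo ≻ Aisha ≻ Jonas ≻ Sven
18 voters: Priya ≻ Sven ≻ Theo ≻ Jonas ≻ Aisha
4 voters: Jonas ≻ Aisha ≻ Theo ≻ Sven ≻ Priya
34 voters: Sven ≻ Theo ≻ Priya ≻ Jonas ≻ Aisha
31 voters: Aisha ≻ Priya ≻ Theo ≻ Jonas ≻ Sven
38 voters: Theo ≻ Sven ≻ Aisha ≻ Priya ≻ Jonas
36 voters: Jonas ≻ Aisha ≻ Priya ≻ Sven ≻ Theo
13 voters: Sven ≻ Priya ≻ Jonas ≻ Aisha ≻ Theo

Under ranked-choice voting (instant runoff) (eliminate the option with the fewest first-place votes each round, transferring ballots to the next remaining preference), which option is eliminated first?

Aisha

Round 1: Sven 47, Aisha 31, Priya 43, Jonas 40, Theo 38. Eliminate Aisha.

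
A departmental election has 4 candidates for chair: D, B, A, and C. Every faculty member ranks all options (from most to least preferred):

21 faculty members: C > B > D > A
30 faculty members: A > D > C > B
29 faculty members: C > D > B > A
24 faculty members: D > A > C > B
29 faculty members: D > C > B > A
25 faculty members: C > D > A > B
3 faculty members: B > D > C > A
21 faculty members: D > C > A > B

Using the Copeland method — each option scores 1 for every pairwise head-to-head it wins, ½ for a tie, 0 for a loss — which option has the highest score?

D

D: beats B, A, and C → score 3.
B: loses to D, A, and C → score 0.
A: beats B; loses to D and C → score 1.
C: beats B and A; loses to D → score 2.
D has the best pairwise record.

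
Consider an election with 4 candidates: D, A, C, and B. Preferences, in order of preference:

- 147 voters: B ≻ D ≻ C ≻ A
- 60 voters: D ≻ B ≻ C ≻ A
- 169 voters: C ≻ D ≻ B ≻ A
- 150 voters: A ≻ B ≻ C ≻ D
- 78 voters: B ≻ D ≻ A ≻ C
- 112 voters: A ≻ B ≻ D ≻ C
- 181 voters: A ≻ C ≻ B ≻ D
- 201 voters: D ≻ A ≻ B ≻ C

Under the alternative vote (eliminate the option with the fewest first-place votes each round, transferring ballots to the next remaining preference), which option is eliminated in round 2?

Round 1: D 261, A 443, C 169, B 225. Eliminate C.
Round 2: D 430, A 443, B 225. Eliminate B.

B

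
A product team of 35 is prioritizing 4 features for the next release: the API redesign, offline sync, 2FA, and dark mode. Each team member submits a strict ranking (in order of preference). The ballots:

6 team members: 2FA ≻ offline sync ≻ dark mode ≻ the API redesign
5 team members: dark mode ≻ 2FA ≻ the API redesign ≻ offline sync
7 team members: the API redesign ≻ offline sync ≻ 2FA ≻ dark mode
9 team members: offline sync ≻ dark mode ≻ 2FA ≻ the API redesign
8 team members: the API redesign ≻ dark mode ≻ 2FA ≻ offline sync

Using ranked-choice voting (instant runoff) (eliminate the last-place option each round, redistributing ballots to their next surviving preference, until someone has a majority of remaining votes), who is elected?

2FA

Round 1: the API redesign 15, offline sync 9, 2FA 6, dark mode 5. Eliminate dark mode.
Round 2: the API redesign 15, offline sync 9, 2FA 11. Eliminate offline sync.
Round 3: the API redesign 15, 2FA 20. 2FA has a majority.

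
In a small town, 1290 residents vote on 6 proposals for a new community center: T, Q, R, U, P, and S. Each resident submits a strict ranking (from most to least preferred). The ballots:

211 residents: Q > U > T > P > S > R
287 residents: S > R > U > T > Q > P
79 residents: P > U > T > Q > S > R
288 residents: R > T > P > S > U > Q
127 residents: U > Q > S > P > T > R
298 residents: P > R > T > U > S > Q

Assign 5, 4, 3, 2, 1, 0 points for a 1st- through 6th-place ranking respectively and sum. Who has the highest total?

T: 211·3 + 287·2 + 79·3 + 288·4 + 127·1 + 298·3 = 3617
Q: 211·5 + 287·1 + 79·2 + 288·0 + 127·4 + 298·0 = 2008
R: 211·0 + 287·4 + 79·0 + 288·5 + 127·0 + 298·4 = 3780
U: 211·4 + 287·3 + 79·4 + 288·1 + 127·5 + 298·2 = 3540
P: 211·2 + 287·0 + 79·5 + 288·3 + 127·2 + 298·5 = 3425
S: 211·1 + 287·5 + 79·1 + 288·2 + 127·3 + 298·1 = 2980
R has the highest Borda score (3780).

R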